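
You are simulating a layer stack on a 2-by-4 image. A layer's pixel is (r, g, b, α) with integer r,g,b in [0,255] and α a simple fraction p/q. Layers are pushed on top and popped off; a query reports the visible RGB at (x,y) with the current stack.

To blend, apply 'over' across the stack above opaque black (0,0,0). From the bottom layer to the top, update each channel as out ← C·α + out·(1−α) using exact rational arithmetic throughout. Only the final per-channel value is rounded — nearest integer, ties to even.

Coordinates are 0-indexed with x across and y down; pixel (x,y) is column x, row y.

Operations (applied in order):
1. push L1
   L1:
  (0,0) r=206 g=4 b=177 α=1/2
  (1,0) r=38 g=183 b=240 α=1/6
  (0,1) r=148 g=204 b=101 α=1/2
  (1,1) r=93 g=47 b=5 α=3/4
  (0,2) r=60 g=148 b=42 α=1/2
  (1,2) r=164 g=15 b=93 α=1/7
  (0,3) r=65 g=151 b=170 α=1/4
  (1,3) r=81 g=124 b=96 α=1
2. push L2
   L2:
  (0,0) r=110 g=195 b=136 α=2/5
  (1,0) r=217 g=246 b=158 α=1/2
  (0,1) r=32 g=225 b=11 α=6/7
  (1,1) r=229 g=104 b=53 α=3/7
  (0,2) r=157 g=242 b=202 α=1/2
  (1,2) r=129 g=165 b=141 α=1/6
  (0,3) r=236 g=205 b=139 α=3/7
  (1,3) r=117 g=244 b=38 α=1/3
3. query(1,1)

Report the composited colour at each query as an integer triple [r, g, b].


query (1,1) [L1,L2] — begin 0,0,0
after L1 α=3/4: [279/4, 141/4, 15/4]
after L2 α=3/7: [138, 453/7, 174/7]
→ [138, 65, 25]


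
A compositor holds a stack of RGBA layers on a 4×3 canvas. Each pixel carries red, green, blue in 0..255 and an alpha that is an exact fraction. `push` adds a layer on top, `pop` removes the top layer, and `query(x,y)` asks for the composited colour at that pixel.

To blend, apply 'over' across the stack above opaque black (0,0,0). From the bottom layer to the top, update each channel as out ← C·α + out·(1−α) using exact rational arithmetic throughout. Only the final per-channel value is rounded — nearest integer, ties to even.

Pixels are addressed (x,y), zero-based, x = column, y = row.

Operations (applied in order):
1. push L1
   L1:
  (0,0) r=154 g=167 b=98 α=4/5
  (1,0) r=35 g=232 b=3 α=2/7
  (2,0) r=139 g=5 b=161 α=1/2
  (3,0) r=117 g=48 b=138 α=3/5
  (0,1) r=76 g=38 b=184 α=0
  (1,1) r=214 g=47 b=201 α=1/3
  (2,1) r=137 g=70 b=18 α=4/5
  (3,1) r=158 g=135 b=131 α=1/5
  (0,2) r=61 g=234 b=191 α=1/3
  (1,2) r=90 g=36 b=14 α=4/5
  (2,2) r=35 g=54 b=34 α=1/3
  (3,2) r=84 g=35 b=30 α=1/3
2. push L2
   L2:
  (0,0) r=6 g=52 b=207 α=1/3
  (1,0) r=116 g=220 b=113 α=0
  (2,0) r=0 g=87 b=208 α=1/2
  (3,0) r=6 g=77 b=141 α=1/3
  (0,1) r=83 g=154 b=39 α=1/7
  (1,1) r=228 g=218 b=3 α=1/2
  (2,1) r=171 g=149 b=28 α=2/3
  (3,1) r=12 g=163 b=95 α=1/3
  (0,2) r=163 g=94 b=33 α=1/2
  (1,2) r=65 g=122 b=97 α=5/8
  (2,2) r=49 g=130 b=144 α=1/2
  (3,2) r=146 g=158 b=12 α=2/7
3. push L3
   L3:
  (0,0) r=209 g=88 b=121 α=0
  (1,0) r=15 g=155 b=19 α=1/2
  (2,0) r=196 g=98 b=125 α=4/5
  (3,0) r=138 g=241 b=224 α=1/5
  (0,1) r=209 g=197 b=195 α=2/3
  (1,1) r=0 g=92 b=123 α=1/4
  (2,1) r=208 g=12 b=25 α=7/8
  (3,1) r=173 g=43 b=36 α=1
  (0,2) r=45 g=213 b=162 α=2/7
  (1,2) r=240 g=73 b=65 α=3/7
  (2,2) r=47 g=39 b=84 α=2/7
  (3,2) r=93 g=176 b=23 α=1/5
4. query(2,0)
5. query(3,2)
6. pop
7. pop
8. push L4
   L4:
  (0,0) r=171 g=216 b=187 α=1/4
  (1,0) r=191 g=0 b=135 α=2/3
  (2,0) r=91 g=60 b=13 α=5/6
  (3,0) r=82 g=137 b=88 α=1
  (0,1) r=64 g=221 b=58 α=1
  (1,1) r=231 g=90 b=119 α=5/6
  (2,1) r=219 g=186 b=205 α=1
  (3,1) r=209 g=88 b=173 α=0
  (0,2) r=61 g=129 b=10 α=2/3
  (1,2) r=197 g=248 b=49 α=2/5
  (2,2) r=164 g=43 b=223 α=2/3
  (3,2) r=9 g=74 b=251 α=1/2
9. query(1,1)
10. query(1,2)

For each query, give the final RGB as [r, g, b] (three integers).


(2,0) stack=L1,L2,L3; from [0,0,0]:
+L1 (α=1/2) → [139/2, 5/2, 161/2]
+L2 (α=1/2) → [139/4, 179/4, 577/4]
+L3 (α=4/5) → [655/4, 1747/20, 2577/20]
rounded: [164, 87, 129]

at x=3,y=2 over L1,L2,L3:
L1 α=1/3: [28, 35/3, 10]
L2 α=2/7: [432/7, 1123/21, 74/7]
L3 α=1/5: [2379/35, 8188/105, 457/35]
→ [68, 78, 13]

(1,1) stack=L1,L4; from [0,0,0]:
+L1 (α=1/3) → [214/3, 47/3, 67]
+L4 (α=5/6) → [3679/18, 1397/18, 331/3]
= [204, 78, 110]

query (1,2) [L1,L4] — begin 0,0,0
after L1 α=4/5: [72, 144/5, 56/5]
after L4 α=2/5: [122, 2912/25, 658/25]
→ [122, 116, 26]


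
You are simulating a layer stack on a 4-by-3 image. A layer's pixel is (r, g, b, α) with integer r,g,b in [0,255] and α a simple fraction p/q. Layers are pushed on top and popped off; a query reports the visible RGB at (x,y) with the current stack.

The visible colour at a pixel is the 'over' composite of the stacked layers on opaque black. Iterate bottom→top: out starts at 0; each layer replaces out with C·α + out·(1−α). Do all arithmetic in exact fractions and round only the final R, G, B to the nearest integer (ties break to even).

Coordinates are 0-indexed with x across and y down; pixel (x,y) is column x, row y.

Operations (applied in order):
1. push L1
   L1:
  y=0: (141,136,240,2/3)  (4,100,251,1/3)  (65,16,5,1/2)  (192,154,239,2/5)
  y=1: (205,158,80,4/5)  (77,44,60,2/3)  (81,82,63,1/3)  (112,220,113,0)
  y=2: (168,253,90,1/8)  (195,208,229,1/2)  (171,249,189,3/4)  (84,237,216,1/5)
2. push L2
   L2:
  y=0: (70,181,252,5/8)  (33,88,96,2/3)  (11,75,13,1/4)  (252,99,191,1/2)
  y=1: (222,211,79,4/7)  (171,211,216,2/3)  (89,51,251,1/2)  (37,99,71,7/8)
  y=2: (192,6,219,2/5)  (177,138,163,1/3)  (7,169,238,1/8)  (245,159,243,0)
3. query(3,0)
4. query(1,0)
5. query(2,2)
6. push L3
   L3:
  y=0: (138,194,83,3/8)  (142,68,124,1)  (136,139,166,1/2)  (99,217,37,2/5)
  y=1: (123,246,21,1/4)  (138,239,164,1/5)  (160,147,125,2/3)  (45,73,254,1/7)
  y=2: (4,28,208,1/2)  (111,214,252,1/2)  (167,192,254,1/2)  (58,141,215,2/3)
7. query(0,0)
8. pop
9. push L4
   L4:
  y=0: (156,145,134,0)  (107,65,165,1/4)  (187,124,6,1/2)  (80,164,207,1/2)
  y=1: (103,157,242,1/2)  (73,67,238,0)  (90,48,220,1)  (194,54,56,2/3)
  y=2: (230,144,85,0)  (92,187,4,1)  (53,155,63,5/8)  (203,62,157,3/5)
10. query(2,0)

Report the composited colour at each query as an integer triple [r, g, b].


query (3,0) [L1,L2] — begin 0,0,0
after L1 α=2/5: [384/5, 308/5, 478/5]
after L2 α=1/2: [822/5, 803/10, 1433/10]
→ [164, 80, 143]

at x=1,y=0 over L1,L2:
L1 α=1/3: [4/3, 100/3, 251/3]
L2 α=2/3: [202/9, 628/9, 827/9]
rounded: [22, 70, 92]

at x=2,y=2 over L1,L2:
+L1 (α=3/4) → [513/4, 747/4, 567/4]
+L2 (α=1/8) → [3619/32, 5905/32, 4921/32]
= [113, 185, 154]

at x=0,y=0 over L1,L2,L3:
L1 α=2/3: [94, 272/3, 160]
L2 α=5/8: [79, 1177/8, 435/2]
L3 α=3/8: [809/8, 10541/64, 2673/16]
rounded: [101, 165, 167]

(2,0) stack=L1,L2,L4; from [0,0,0]:
+L1 (α=1/2) → [65/2, 8, 5/2]
+L2 (α=1/4) → [217/8, 99/4, 41/8]
+L4 (α=1/2) → [1713/16, 595/8, 89/16]
= [107, 74, 6]


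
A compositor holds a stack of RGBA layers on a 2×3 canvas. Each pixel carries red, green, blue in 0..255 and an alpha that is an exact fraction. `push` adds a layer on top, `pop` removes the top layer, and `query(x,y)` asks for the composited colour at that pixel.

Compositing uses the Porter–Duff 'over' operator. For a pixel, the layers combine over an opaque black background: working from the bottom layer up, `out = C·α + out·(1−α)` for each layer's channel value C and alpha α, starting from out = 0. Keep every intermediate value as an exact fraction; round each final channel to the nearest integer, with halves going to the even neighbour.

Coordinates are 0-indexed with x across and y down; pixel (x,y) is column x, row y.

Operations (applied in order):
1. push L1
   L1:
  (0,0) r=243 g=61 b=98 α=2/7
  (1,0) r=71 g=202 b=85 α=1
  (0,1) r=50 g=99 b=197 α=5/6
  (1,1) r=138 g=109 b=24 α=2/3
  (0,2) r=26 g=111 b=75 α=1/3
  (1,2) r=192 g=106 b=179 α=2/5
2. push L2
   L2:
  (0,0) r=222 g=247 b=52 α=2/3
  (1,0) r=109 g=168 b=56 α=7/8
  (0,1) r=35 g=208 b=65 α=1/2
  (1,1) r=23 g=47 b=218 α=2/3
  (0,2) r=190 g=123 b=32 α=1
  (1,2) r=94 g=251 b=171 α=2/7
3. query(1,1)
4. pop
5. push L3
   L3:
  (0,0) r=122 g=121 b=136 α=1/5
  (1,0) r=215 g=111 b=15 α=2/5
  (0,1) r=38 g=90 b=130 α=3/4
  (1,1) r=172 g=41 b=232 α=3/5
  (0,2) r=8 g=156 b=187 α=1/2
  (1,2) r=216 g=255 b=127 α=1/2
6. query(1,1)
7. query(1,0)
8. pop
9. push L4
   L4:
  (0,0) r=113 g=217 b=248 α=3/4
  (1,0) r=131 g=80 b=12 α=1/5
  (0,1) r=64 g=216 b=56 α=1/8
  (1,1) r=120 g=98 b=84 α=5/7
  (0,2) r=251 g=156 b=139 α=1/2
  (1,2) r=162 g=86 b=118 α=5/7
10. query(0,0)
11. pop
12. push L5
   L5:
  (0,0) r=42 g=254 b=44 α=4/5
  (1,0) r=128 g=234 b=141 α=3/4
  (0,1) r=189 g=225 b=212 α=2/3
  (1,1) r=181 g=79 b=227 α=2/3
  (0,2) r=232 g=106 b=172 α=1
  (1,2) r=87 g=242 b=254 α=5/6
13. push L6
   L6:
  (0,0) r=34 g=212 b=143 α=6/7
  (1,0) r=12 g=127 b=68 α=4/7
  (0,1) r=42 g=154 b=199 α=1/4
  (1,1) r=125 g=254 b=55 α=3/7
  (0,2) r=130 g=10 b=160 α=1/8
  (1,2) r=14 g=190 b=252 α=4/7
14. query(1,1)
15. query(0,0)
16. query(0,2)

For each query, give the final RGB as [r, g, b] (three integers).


query (1,1) [L1,L2] — begin 0,0,0
after L1 α=2/3: [92, 218/3, 16]
after L2 α=2/3: [46, 500/9, 452/3]
= [46, 56, 151]

at x=1,y=1 over L1,L3:
after L1 α=2/3: [92, 218/3, 16]
after L3 α=3/5: [140, 161/3, 728/5]
→ [140, 54, 146]

query (1,0) [L1,L3] — begin 0,0,0
after L1 α=1: [71, 202, 85]
after L3 α=2/5: [643/5, 828/5, 57]
→ [129, 166, 57]

at x=0,y=0 over L1,L4:
L1 α=2/7: [486/7, 122/7, 28]
L4 α=3/4: [2859/28, 4679/28, 193]
→ [102, 167, 193]

at x=1,y=1 over L1,L5,L6:
L1 α=2/3: [92, 218/3, 16]
L5 α=2/3: [454/3, 692/9, 470/3]
L6 α=3/7: [2941/21, 9626/63, 2375/21]
rounded: [140, 153, 113]

(0,0) stack=L1,L5,L6; from [0,0,0]:
+L1 (α=2/7) → [486/7, 122/7, 28]
+L5 (α=4/5) → [1662/35, 7234/35, 204/5]
+L6 (α=6/7) → [8802/245, 51754/245, 642/5]
= [36, 211, 128]

at x=0,y=2 over L1,L5,L6:
after L1 α=1/3: [26/3, 37, 25]
after L5 α=1: [232, 106, 172]
after L6 α=1/8: [877/4, 94, 341/2]
= [219, 94, 170]


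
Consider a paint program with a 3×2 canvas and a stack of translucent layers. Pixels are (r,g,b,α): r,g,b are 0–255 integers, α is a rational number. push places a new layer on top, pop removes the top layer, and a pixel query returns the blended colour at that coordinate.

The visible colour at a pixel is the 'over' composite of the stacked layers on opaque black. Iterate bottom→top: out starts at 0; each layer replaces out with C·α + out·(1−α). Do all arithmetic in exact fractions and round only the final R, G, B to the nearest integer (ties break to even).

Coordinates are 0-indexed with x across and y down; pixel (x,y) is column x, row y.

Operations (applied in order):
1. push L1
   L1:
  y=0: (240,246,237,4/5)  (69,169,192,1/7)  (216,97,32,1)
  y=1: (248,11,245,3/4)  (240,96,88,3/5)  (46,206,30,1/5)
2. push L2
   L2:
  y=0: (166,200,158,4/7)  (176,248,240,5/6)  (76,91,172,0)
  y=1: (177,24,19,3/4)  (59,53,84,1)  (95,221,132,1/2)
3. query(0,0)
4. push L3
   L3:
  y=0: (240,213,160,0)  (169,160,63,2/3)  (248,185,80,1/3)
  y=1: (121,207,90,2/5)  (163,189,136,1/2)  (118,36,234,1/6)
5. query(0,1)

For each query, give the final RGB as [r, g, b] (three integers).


query (0,0) [L1,L2] — begin 0,0,0
L1 α=4/5: [192, 984/5, 948/5]
L2 α=4/7: [1240/7, 6952/35, 6004/35]
= [177, 199, 172]

at x=0,y=1 over L1,L2,L3:
+L1 (α=3/4) → [186, 33/4, 735/4]
+L2 (α=3/4) → [717/4, 321/16, 963/16]
+L3 (α=2/5) → [3119/20, 7587/80, 5769/80]
→ [156, 95, 72]


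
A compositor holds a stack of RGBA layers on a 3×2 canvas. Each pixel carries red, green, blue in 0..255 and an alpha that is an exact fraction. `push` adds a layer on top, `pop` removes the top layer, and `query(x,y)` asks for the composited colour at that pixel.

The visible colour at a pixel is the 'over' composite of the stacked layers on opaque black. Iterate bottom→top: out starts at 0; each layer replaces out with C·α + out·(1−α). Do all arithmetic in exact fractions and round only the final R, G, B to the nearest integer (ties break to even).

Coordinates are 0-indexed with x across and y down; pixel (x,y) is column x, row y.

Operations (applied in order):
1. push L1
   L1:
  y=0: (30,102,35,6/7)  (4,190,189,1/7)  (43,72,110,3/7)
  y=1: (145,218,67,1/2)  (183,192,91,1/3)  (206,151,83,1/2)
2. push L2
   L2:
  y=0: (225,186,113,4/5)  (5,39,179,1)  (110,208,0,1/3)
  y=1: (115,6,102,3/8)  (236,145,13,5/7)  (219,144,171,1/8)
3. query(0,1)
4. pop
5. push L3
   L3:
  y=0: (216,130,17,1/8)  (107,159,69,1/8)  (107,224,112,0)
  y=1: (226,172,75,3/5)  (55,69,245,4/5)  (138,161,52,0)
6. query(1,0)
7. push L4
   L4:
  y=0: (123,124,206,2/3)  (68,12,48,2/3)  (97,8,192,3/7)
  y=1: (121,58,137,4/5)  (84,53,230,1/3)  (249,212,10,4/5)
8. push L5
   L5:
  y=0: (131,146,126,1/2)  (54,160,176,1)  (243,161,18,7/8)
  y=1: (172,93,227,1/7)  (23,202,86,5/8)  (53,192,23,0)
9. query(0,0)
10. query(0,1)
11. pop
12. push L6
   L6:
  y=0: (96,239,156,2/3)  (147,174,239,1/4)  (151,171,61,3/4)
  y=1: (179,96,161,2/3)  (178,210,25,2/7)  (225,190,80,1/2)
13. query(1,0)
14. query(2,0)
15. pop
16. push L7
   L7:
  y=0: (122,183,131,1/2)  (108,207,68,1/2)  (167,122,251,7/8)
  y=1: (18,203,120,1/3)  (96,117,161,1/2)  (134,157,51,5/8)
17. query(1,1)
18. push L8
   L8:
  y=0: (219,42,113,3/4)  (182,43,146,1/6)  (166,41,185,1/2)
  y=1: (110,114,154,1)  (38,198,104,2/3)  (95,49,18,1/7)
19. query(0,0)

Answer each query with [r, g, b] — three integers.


query (0,1) [L1,L2] — begin 0,0,0
L1 α=1/2: [145/2, 109, 67/2]
L2 α=3/8: [1415/16, 563/8, 947/16]
→ [88, 70, 59]

query (1,0) [L1,L3] — begin 0,0,0
+L1 (α=1/7) → [4/7, 190/7, 27]
+L3 (α=1/8) → [111/8, 349/8, 129/4]
→ [14, 44, 32]

query (0,0) [L1,L3,L4,L5] — begin 0,0,0
+L1 (α=6/7) → [180/7, 612/7, 30]
+L3 (α=1/8) → [99/2, 371/4, 227/8]
+L4 (α=2/3) → [197/2, 1363/12, 3523/24]
+L5 (α=1/2) → [459/4, 3115/24, 6547/48]
= [115, 130, 136]

at x=0,y=1 over L1,L3,L4,L5:
L1 α=1/2: [145/2, 109, 67/2]
L3 α=3/5: [823/5, 734/5, 292/5]
L4 α=4/5: [3243/25, 1894/25, 3032/25]
L5 α=1/7: [3394/25, 13689/175, 23867/175]
→ [136, 78, 136]

query (1,0) [L1,L3,L4,L6] — begin 0,0,0
after L1 α=1/7: [4/7, 190/7, 27]
after L3 α=1/8: [111/8, 349/8, 129/4]
after L4 α=2/3: [1199/24, 541/24, 171/4]
after L6 α=1/4: [2375/32, 1933/32, 1469/16]
rounded: [74, 60, 92]

query (2,0) [L1,L3,L4,L6] — begin 0,0,0
+L1 (α=3/7) → [129/7, 216/7, 330/7]
+L3 (α=0) → [129/7, 216/7, 330/7]
+L4 (α=3/7) → [2553/49, 1032/49, 5352/49]
+L6 (α=3/4) → [12375/98, 26169/196, 14319/196]
→ [126, 134, 73]

at x=1,y=1 over L1,L3,L4,L7:
L1 α=1/3: [61, 64, 91/3]
L3 α=4/5: [281/5, 68, 3031/15]
L4 α=1/3: [982/15, 63, 9512/45]
L7 α=1/2: [1211/15, 90, 16757/90]
→ [81, 90, 186]

(0,0) stack=L1,L3,L4,L7,L8; from [0,0,0]:
L1 α=6/7: [180/7, 612/7, 30]
L3 α=1/8: [99/2, 371/4, 227/8]
L4 α=2/3: [197/2, 1363/12, 3523/24]
L7 α=1/2: [441/4, 3559/24, 6667/48]
L8 α=3/4: [3069/16, 6583/96, 22939/192]
= [192, 69, 119]


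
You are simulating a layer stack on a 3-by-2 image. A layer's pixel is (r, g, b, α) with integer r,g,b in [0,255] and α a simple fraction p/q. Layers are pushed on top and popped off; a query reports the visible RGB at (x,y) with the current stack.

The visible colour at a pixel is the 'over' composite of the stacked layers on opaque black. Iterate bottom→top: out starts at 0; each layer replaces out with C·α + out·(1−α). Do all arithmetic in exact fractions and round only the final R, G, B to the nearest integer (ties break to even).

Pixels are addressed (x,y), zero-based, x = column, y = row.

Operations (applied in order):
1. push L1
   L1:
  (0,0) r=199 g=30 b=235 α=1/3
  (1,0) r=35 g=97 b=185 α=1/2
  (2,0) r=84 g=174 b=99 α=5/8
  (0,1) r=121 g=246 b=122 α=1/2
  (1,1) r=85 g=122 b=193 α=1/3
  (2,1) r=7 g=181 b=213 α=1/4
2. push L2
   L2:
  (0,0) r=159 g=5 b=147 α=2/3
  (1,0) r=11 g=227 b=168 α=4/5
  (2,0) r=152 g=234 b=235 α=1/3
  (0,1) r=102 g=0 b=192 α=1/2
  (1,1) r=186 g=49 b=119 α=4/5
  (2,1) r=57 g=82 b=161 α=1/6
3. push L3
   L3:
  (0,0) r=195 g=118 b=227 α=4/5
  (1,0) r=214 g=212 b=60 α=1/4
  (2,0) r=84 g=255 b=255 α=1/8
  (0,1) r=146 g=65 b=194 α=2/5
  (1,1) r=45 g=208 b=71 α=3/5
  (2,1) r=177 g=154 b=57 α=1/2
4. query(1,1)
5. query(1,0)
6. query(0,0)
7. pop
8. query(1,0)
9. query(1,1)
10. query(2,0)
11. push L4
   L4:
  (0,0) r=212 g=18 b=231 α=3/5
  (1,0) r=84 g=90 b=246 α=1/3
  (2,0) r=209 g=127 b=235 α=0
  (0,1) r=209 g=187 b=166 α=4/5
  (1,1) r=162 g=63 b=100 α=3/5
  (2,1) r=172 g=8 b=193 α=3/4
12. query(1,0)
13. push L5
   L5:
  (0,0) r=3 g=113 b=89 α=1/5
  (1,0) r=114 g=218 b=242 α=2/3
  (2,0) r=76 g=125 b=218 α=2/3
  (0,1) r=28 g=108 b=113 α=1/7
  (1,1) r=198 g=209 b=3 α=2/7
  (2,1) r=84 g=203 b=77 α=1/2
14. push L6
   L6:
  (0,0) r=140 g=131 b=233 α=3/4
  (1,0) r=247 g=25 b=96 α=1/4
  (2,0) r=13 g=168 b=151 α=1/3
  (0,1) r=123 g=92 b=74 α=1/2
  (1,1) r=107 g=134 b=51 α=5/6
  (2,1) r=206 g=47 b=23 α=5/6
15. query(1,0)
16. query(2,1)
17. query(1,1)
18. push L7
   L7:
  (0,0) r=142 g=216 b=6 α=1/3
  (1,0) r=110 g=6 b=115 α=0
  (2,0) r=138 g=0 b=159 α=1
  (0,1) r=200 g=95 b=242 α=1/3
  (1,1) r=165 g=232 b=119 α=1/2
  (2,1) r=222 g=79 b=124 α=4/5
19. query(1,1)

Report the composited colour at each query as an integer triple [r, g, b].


(1,1) stack=L1,L2,L3; from [0,0,0]:
L1 α=1/3: [85/3, 122/3, 193/3]
L2 α=4/5: [2317/15, 142/3, 1621/15]
L3 α=3/5: [6659/75, 2156/15, 6437/75]
rounded: [89, 144, 86]

at x=1,y=0 over L1,L2,L3:
L1 α=1/2: [35/2, 97/2, 185/2]
L2 α=4/5: [123/10, 1913/10, 1529/10]
L3 α=1/4: [2509/40, 7859/40, 5187/40]
= [63, 196, 130]

query (0,0) [L1,L2,L3] — begin 0,0,0
L1 α=1/3: [199/3, 10, 235/3]
L2 α=2/3: [1153/9, 20/3, 1117/9]
L3 α=4/5: [8173/45, 1436/15, 9289/45]
= [182, 96, 206]

at x=1,y=0 over L1,L2:
after L1 α=1/2: [35/2, 97/2, 185/2]
after L2 α=4/5: [123/10, 1913/10, 1529/10]
= [12, 191, 153]

(1,1) stack=L1,L2; from [0,0,0]:
after L1 α=1/3: [85/3, 122/3, 193/3]
after L2 α=4/5: [2317/15, 142/3, 1621/15]
rounded: [154, 47, 108]

at x=2,y=0 over L1,L2:
L1 α=5/8: [105/2, 435/4, 495/8]
L2 α=1/3: [257/3, 301/2, 1435/12]
rounded: [86, 150, 120]

at x=1,y=0 over L1,L2,L4:
+L1 (α=1/2) → [35/2, 97/2, 185/2]
+L2 (α=4/5) → [123/10, 1913/10, 1529/10]
+L4 (α=1/3) → [181/5, 2363/15, 2759/15]
= [36, 158, 184]

(1,0) stack=L1,L2,L4,L5,L6; from [0,0,0]:
L1 α=1/2: [35/2, 97/2, 185/2]
L2 α=4/5: [123/10, 1913/10, 1529/10]
L4 α=1/3: [181/5, 2363/15, 2759/15]
L5 α=2/3: [1321/15, 8903/45, 10019/45]
L6 α=1/4: [639/5, 4639/30, 11459/60]
→ [128, 155, 191]

(2,1) stack=L1,L2,L4,L5,L6; from [0,0,0]:
after L1 α=1/4: [7/4, 181/4, 213/4]
after L2 α=1/6: [263/24, 411/8, 1709/24]
after L4 α=3/4: [12647/96, 603/32, 15605/96]
after L5 α=1/2: [20711/192, 7099/64, 22997/192]
after L6 α=5/6: [218471/1152, 22139/384, 45077/1152]
= [190, 58, 39]

(1,1) stack=L1,L2,L4,L5,L6; from [0,0,0]:
+L1 (α=1/3) → [85/3, 122/3, 193/3]
+L2 (α=4/5) → [2317/15, 142/3, 1621/15]
+L4 (α=3/5) → [11924/75, 851/15, 7742/75]
+L5 (α=2/7) → [2552/15, 2105/21, 7832/105]
+L6 (α=5/6) → [10577/90, 16175/126, 34607/630]
= [118, 128, 55]

at x=1,y=1 over L1,L2,L4,L5,L6,L7:
+L1 (α=1/3) → [85/3, 122/3, 193/3]
+L2 (α=4/5) → [2317/15, 142/3, 1621/15]
+L4 (α=3/5) → [11924/75, 851/15, 7742/75]
+L5 (α=2/7) → [2552/15, 2105/21, 7832/105]
+L6 (α=5/6) → [10577/90, 16175/126, 34607/630]
+L7 (α=1/2) → [25427/180, 45407/252, 109577/1260]
= [141, 180, 87]


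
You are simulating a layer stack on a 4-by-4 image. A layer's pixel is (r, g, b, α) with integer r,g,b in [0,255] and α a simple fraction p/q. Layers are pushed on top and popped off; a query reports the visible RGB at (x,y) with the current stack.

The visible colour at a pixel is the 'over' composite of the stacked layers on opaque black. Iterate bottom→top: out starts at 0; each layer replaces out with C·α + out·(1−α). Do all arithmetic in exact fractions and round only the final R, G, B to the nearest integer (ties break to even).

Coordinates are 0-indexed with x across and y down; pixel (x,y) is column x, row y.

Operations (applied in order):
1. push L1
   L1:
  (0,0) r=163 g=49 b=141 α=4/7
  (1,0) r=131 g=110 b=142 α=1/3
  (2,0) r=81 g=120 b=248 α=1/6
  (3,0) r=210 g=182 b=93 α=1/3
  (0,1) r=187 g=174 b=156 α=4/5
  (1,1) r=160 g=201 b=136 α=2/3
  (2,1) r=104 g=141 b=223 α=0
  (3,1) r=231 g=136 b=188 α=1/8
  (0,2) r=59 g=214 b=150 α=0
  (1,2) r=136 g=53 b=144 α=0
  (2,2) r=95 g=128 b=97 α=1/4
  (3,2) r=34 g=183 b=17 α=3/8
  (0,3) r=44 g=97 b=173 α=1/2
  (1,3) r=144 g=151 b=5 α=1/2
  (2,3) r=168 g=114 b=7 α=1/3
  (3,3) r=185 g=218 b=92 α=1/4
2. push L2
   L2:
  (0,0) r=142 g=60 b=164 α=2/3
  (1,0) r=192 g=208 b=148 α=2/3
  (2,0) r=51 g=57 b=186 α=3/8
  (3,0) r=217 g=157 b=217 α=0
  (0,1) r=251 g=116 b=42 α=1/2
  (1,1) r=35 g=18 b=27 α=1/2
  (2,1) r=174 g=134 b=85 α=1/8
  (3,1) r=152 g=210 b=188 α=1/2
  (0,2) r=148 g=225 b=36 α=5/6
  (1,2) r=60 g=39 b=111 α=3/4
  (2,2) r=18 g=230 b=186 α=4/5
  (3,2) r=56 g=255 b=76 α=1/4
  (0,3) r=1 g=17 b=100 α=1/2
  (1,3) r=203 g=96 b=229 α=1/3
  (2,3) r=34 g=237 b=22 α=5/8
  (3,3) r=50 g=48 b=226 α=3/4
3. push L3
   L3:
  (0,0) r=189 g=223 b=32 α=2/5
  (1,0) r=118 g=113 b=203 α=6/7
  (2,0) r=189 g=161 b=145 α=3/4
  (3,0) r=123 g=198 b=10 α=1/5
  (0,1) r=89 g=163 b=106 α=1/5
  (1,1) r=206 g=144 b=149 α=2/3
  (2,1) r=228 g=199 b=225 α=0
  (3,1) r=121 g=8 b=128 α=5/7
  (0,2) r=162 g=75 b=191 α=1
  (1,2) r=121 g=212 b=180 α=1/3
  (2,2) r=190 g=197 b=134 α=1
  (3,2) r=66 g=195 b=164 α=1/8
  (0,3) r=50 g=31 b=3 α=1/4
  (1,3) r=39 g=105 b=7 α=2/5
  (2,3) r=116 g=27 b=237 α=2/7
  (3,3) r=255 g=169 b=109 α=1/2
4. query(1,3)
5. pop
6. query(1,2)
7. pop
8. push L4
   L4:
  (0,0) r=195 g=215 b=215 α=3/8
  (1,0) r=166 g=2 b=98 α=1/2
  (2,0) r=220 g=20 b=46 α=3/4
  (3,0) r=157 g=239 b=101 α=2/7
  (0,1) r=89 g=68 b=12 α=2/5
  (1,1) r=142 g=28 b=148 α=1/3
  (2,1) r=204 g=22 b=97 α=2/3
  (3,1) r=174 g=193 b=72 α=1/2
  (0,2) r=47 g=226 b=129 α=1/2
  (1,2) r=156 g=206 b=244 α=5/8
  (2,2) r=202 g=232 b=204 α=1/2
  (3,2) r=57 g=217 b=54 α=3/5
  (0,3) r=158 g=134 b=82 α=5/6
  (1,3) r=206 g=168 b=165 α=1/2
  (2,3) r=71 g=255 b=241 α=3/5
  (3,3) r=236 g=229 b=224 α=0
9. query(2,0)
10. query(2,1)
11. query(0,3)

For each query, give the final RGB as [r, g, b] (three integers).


(1,3) stack=L1,L2,L3; from [0,0,0]:
+L1 (α=1/2) → [72, 151/2, 5/2]
+L2 (α=1/3) → [347/3, 247/3, 78]
+L3 (α=2/5) → [85, 457/5, 248/5]
rounded: [85, 91, 50]

(1,2) stack=L1,L2; from [0,0,0]:
+L1 (α=0) → [0, 0, 0]
+L2 (α=3/4) → [45, 117/4, 333/4]
rounded: [45, 29, 83]

(2,0) stack=L1,L4; from [0,0,0]:
after L1 α=1/6: [27/2, 20, 124/3]
after L4 α=3/4: [1347/8, 20, 269/6]
rounded: [168, 20, 45]

(2,1) stack=L1,L4; from [0,0,0]:
after L1 α=0: [0, 0, 0]
after L4 α=2/3: [136, 44/3, 194/3]
= [136, 15, 65]

at x=0,y=3 over L1,L4:
+L1 (α=1/2) → [22, 97/2, 173/2]
+L4 (α=5/6) → [406/3, 479/4, 331/4]
→ [135, 120, 83]


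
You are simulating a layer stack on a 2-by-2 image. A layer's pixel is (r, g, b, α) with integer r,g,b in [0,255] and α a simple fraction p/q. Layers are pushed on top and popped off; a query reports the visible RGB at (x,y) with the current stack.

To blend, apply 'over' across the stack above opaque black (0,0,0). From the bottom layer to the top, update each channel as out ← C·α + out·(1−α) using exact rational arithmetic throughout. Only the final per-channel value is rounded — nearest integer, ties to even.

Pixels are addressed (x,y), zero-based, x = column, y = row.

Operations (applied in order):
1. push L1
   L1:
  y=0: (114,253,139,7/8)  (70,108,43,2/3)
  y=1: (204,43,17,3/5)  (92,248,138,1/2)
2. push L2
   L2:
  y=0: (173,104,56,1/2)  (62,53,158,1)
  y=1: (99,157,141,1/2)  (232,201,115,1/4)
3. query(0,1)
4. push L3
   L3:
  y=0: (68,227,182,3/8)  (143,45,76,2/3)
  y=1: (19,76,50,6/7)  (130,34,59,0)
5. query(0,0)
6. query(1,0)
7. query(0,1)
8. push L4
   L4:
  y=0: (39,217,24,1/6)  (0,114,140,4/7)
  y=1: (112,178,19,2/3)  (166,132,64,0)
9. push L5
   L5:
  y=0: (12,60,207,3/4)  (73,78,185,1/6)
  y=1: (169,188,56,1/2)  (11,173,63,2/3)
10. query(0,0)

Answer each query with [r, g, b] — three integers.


at x=0,y=1 over L1,L2:
after L1 α=3/5: [612/5, 129/5, 51/5]
after L2 α=1/2: [1107/10, 457/5, 378/5]
rounded: [111, 91, 76]

(0,0) stack=L1,L2,L3; from [0,0,0]:
L1 α=7/8: [399/4, 1771/8, 973/8]
L2 α=1/2: [1091/8, 2603/16, 1421/16]
L3 α=3/8: [7087/64, 23911/128, 15841/128]
rounded: [111, 187, 124]

(1,0) stack=L1,L2,L3; from [0,0,0]:
after L1 α=2/3: [140/3, 72, 86/3]
after L2 α=1: [62, 53, 158]
after L3 α=2/3: [116, 143/3, 310/3]
= [116, 48, 103]

(0,1) stack=L1,L2,L3; from [0,0,0]:
after L1 α=3/5: [612/5, 129/5, 51/5]
after L2 α=1/2: [1107/10, 457/5, 378/5]
after L3 α=6/7: [321/10, 391/5, 1878/35]
→ [32, 78, 54]

query (0,0) [L1,L2,L3,L4,L5] — begin 0,0,0
after L1 α=7/8: [399/4, 1771/8, 973/8]
after L2 α=1/2: [1091/8, 2603/16, 1421/16]
after L3 α=3/8: [7087/64, 23911/128, 15841/128]
after L4 α=1/6: [37931/384, 147331/768, 82277/768]
after L5 α=3/4: [51755/1536, 285571/3072, 559205/3072]
= [34, 93, 182]


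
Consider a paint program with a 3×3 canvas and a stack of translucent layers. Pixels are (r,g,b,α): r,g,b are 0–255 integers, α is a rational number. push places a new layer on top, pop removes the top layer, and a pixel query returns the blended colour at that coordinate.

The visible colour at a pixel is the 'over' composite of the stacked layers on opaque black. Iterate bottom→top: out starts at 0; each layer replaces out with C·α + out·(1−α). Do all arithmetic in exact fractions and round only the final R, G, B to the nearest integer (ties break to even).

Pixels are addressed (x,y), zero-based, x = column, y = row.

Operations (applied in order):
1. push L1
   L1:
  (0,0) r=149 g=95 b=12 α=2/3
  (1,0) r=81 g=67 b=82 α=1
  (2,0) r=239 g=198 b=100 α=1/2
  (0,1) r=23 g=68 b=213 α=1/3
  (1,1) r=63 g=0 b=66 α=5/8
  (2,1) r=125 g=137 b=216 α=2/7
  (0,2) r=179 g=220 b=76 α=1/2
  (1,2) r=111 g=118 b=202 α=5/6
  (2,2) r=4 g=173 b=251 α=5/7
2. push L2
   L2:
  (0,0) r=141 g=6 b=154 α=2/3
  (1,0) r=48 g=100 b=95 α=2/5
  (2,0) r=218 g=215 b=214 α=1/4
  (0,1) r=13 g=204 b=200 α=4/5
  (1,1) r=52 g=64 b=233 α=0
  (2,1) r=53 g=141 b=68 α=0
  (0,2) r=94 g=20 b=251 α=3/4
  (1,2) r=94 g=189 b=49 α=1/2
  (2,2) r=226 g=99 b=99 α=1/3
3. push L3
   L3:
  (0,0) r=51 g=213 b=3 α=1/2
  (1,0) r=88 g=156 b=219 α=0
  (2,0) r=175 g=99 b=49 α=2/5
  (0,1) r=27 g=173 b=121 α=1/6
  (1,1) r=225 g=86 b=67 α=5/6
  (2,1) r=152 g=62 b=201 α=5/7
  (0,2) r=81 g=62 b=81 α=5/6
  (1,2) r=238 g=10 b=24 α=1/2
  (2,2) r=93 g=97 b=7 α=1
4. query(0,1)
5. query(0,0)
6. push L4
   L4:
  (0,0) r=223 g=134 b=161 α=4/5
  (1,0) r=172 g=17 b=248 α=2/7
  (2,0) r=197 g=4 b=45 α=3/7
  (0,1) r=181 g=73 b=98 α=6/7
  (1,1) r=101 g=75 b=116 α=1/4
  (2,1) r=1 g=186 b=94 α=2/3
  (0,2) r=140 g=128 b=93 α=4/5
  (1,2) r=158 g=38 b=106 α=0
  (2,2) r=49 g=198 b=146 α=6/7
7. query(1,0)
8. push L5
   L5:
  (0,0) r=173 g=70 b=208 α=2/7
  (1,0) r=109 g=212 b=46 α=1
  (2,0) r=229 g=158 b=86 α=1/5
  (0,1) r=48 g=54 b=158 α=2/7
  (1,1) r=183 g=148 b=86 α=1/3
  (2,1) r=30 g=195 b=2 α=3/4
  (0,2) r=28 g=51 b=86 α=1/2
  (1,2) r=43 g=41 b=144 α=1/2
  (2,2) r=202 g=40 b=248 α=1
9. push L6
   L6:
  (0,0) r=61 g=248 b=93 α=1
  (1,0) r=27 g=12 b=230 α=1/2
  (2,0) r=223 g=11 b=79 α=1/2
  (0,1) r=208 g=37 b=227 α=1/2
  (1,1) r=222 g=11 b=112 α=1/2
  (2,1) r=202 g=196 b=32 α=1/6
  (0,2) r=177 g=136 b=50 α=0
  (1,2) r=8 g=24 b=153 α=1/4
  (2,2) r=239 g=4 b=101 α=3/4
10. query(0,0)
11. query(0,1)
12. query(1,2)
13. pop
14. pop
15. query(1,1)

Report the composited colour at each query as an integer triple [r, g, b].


query (0,1) [L1,L2,L3] — begin 0,0,0
L1 α=1/3: [23/3, 68/3, 71]
L2 α=4/5: [179/15, 2516/15, 871/5]
L3 α=1/6: [130/9, 3035/18, 496/3]
→ [14, 169, 165]

at x=0,y=0 over L1,L2,L3:
L1 α=2/3: [298/3, 190/3, 8]
L2 α=2/3: [1144/9, 226/9, 316/3]
L3 α=1/2: [1603/18, 2143/18, 325/6]
= [89, 119, 54]

(1,0) stack=L1,L2,L3,L4; from [0,0,0]:
L1 α=1: [81, 67, 82]
L2 α=2/5: [339/5, 401/5, 436/5]
L3 α=0: [339/5, 401/5, 436/5]
L4 α=2/7: [683/7, 435/7, 932/7]
→ [98, 62, 133]

(0,0) stack=L1,L2,L3,L4,L5,L6; from [0,0,0]:
after L1 α=2/3: [298/3, 190/3, 8]
after L2 α=2/3: [1144/9, 226/9, 316/3]
after L3 α=1/2: [1603/18, 2143/18, 325/6]
after L4 α=4/5: [17659/90, 11791/90, 4189/30]
after L5 α=2/7: [23887/126, 14311/126, 955/6]
after L6 α=1: [61, 248, 93]
= [61, 248, 93]

at x=0,y=1 over L1,L2,L3,L4,L5,L6:
L1 α=1/3: [23/3, 68/3, 71]
L2 α=4/5: [179/15, 2516/15, 871/5]
L3 α=1/6: [130/9, 3035/18, 496/3]
L4 α=6/7: [9904/63, 10919/126, 2260/21]
L5 α=2/7: [55568/441, 68203/882, 17936/147]
L6 α=1/2: [73648/441, 100837/1764, 51305/294]
rounded: [167, 57, 175]

at x=1,y=2 over L1,L2,L3,L4,L5,L6:
after L1 α=5/6: [185/2, 295/3, 505/3]
after L2 α=1/2: [373/4, 431/3, 326/3]
after L3 α=1/2: [1325/8, 461/6, 199/3]
after L4 α=0: [1325/8, 461/6, 199/3]
after L5 α=1/2: [1669/16, 707/12, 631/6]
after L6 α=1/4: [5135/64, 803/16, 937/8]
rounded: [80, 50, 117]

query (1,1) [L1,L2,L3,L4] — begin 0,0,0
L1 α=5/8: [315/8, 0, 165/4]
L2 α=0: [315/8, 0, 165/4]
L3 α=5/6: [3105/16, 215/3, 1505/24]
L4 α=1/4: [10931/64, 145/2, 2433/32]
rounded: [171, 72, 76]


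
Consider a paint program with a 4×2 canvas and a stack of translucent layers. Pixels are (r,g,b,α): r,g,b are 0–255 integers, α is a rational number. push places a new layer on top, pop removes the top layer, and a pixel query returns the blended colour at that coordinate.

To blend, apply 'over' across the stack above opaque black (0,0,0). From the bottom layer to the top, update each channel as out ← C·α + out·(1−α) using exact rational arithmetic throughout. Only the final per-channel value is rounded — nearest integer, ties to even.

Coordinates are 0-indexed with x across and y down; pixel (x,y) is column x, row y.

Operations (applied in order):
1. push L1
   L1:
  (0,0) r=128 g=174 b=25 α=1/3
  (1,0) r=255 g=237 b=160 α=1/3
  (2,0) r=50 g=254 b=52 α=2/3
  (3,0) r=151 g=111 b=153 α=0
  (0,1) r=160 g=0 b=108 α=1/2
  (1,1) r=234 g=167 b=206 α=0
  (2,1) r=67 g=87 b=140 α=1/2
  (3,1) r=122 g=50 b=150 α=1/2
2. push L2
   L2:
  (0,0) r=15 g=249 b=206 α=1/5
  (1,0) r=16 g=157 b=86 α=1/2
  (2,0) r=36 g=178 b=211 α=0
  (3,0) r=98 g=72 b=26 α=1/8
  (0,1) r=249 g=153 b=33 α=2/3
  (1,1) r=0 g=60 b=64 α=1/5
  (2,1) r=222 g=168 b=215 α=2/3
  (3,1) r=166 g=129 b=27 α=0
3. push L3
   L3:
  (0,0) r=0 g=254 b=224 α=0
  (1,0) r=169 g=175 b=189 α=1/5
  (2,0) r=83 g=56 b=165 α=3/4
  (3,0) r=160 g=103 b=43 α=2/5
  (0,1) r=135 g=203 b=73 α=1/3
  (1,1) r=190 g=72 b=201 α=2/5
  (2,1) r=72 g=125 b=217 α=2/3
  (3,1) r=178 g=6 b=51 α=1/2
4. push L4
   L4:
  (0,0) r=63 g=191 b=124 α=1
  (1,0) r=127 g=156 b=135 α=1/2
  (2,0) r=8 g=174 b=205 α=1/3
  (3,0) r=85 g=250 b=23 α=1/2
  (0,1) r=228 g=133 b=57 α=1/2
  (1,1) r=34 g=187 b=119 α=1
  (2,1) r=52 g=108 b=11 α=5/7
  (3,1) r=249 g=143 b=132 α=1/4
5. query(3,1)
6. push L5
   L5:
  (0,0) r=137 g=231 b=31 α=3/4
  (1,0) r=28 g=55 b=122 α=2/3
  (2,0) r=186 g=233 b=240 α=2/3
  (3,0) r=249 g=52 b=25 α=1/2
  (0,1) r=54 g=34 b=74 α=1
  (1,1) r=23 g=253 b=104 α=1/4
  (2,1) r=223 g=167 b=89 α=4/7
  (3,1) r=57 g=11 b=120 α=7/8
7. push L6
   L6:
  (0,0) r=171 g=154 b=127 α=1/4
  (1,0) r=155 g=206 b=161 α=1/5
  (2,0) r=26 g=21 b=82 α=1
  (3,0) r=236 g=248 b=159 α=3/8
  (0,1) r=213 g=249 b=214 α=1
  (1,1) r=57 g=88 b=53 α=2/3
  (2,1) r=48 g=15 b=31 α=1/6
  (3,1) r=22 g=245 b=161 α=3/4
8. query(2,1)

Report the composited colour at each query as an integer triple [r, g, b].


at x=3,y=1 over L1,L2,L3,L4:
+L1 (α=1/2) → [61, 25, 75]
+L2 (α=0) → [61, 25, 75]
+L3 (α=1/2) → [239/2, 31/2, 63]
+L4 (α=1/4) → [1215/8, 379/8, 321/4]
= [152, 47, 80]

at x=2,y=1 over L1,L2,L3,L4,L5,L6:
after L1 α=1/2: [67/2, 87/2, 70]
after L2 α=2/3: [955/6, 253/2, 500/3]
after L3 α=2/3: [1819/18, 251/2, 1802/9]
after L4 α=5/7: [4159/63, 113, 4099/63]
after L5 α=4/7: [22891/147, 1007/7, 11575/147]
after L6 α=1/6: [121511/882, 2570/21, 31216/441]
→ [138, 122, 71]


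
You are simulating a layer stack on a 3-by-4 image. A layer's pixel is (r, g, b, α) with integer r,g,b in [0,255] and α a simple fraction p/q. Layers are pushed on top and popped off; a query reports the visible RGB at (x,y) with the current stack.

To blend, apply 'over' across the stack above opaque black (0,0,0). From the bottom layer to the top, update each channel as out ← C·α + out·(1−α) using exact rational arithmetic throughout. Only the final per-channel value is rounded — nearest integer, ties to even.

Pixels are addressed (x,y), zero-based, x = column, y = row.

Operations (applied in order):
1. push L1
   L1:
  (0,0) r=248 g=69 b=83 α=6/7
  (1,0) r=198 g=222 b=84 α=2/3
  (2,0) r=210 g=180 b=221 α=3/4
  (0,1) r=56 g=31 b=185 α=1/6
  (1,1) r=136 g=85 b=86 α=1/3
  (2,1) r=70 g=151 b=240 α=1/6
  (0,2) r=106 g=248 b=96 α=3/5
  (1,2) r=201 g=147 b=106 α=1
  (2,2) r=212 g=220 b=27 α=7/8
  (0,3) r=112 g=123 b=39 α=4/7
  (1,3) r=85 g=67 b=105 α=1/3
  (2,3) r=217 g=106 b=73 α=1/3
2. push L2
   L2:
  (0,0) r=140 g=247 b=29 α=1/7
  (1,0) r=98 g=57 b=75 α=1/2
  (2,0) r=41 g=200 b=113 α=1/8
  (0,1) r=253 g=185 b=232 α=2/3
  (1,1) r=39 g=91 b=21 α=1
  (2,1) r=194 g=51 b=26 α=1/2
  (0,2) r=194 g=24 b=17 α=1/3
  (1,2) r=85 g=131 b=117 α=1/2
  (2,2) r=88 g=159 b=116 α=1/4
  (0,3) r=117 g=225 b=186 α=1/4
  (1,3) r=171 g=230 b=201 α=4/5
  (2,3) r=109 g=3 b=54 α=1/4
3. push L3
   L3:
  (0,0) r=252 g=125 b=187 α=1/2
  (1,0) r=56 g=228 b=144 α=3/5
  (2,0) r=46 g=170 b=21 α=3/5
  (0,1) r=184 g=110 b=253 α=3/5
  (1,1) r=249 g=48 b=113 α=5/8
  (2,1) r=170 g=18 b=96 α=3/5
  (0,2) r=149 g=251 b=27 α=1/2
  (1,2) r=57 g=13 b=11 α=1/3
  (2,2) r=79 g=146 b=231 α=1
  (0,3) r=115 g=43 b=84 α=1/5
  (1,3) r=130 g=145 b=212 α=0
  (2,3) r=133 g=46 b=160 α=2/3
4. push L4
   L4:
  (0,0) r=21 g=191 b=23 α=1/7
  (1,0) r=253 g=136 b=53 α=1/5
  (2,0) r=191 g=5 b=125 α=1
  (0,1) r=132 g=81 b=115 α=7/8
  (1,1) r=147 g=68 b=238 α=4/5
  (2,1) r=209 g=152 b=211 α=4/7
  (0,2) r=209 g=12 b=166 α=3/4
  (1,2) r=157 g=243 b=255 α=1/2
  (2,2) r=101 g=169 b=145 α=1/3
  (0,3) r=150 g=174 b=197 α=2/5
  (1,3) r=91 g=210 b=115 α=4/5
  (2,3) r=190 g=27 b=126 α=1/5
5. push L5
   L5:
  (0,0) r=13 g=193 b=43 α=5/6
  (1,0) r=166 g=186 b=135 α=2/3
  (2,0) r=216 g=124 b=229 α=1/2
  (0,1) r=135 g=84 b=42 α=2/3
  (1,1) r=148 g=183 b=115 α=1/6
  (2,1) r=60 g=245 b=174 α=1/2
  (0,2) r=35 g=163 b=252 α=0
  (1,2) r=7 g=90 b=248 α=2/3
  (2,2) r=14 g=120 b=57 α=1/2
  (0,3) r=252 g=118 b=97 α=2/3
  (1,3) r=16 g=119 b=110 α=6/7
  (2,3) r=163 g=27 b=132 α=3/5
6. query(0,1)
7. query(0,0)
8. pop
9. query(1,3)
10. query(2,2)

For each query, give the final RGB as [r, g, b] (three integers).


query (0,1) [L1,L2,L3,L4,L5] — begin 0,0,0
after L1 α=1/6: [28/3, 31/6, 185/6]
after L2 α=2/3: [1546/9, 2251/18, 2969/18]
after L3 α=3/5: [1612/9, 5221/45, 1960/9]
after L4 α=7/8: [1241/9, 3842/45, 9205/72]
after L5 α=2/3: [3671/27, 11402/135, 15253/216]
→ [136, 84, 71]

(0,0) stack=L1,L2,L3,L4,L5; from [0,0,0]:
+L1 (α=6/7) → [1488/7, 414/7, 498/7]
+L2 (α=1/7) → [9908/49, 4213/49, 3191/49]
+L3 (α=1/2) → [11128/49, 5169/49, 6177/49]
+L4 (α=1/7) → [67797/343, 40373/343, 38189/343]
+L5 (α=5/6) → [45046/1029, 185684/1029, 55967/1029]
→ [44, 180, 54]

(1,3) stack=L1,L2,L3,L4; from [0,0,0]:
after L1 α=1/3: [85/3, 67/3, 35]
after L2 α=4/5: [2137/15, 2827/15, 839/5]
after L3 α=0: [2137/15, 2827/15, 839/5]
after L4 α=4/5: [7597/75, 15427/75, 3139/25]
rounded: [101, 206, 126]

query (2,2) [L1,L2,L3,L4] — begin 0,0,0
after L1 α=7/8: [371/2, 385/2, 189/8]
after L2 α=1/4: [1289/8, 1473/8, 1495/32]
after L3 α=1: [79, 146, 231]
after L4 α=1/3: [259/3, 461/3, 607/3]
→ [86, 154, 202]


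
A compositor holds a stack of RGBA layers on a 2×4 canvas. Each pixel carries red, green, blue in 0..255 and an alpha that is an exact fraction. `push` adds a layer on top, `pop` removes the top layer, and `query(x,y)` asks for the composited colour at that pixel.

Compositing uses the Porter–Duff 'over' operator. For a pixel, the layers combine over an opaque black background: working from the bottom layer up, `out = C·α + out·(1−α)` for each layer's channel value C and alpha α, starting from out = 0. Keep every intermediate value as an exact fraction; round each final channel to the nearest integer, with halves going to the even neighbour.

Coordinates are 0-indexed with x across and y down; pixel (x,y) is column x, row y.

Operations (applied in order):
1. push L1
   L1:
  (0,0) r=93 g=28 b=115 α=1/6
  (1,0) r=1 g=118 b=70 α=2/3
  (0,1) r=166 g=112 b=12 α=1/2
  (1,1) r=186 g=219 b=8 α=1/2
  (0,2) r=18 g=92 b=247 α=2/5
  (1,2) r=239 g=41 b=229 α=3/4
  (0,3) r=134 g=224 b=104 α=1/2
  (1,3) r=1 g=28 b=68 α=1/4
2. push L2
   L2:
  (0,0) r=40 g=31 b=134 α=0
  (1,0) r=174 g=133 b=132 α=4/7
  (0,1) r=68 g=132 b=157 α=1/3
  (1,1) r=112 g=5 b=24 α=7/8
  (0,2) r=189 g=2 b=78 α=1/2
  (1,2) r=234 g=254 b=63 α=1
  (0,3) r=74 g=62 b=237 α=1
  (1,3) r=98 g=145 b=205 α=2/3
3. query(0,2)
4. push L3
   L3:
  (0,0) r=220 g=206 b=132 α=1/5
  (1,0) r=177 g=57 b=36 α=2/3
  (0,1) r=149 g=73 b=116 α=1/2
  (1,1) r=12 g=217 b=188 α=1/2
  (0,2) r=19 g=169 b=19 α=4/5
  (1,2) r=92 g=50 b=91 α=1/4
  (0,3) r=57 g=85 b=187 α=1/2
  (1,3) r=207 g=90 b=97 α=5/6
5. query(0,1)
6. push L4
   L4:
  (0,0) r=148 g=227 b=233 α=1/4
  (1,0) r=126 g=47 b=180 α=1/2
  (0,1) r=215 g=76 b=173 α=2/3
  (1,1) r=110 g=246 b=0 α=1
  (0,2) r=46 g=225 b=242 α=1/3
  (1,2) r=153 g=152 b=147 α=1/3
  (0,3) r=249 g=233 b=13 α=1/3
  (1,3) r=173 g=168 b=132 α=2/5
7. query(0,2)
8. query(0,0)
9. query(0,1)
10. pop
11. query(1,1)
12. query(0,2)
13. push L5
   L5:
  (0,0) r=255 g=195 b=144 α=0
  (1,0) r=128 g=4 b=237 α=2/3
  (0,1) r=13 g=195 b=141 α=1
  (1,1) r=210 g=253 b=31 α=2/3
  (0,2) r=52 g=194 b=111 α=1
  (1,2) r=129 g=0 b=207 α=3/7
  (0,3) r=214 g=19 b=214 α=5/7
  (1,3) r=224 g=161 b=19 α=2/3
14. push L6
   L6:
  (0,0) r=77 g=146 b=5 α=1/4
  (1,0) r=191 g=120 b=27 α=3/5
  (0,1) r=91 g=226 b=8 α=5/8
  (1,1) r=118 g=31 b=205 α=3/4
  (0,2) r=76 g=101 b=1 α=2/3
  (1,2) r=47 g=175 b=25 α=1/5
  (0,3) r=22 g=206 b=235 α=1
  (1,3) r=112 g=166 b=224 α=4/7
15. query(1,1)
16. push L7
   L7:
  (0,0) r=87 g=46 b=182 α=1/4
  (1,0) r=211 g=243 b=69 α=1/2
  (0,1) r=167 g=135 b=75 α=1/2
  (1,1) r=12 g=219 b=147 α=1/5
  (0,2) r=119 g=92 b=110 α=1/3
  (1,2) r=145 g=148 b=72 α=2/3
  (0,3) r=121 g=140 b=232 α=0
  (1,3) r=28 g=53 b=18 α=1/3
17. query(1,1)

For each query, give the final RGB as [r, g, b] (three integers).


at x=0,y=2 over L1,L2:
+L1 (α=2/5) → [36/5, 184/5, 494/5]
+L2 (α=1/2) → [981/10, 97/5, 442/5]
rounded: [98, 19, 88]

(0,1) stack=L1,L2,L3; from [0,0,0]:
L1 α=1/2: [83, 56, 6]
L2 α=1/3: [78, 244/3, 169/3]
L3 α=1/2: [227/2, 463/6, 517/6]
→ [114, 77, 86]

(0,2) stack=L1,L2,L3,L4; from [0,0,0]:
+L1 (α=2/5) → [36/5, 184/5, 494/5]
+L2 (α=1/2) → [981/10, 97/5, 442/5]
+L3 (α=4/5) → [1741/50, 3477/25, 822/25]
+L4 (α=1/3) → [2891/75, 4193/25, 7694/75]
→ [39, 168, 103]

at x=0,y=0 over L1,L2,L3,L4:
after L1 α=1/6: [31/2, 14/3, 115/6]
after L2 α=0: [31/2, 14/3, 115/6]
after L3 α=1/5: [282/5, 674/15, 626/15]
after L4 α=1/4: [793/10, 1809/20, 1791/20]
rounded: [79, 90, 90]

query (0,1) [L1,L2,L3,L4] — begin 0,0,0
L1 α=1/2: [83, 56, 6]
L2 α=1/3: [78, 244/3, 169/3]
L3 α=1/2: [227/2, 463/6, 517/6]
L4 α=2/3: [1087/6, 1375/18, 2593/18]
rounded: [181, 76, 144]

(1,1) stack=L1,L2,L3; from [0,0,0]:
+L1 (α=1/2) → [93, 219/2, 4]
+L2 (α=7/8) → [877/8, 289/16, 43/2]
+L3 (α=1/2) → [973/16, 3761/32, 419/4]
→ [61, 118, 105]

query (0,2) [L1,L2,L3] — begin 0,0,0
L1 α=2/5: [36/5, 184/5, 494/5]
L2 α=1/2: [981/10, 97/5, 442/5]
L3 α=4/5: [1741/50, 3477/25, 822/25]
→ [35, 139, 33]

query (1,1) [L1,L2,L3,L5,L6] — begin 0,0,0
+L1 (α=1/2) → [93, 219/2, 4]
+L2 (α=7/8) → [877/8, 289/16, 43/2]
+L3 (α=1/2) → [973/16, 3761/32, 419/4]
+L5 (α=2/3) → [7693/48, 6651/32, 667/12]
+L6 (α=3/4) → [24685/192, 9627/128, 8047/48]
→ [129, 75, 168]

at x=1,y=1 over L1,L2,L3,L5,L6,L7:
+L1 (α=1/2) → [93, 219/2, 4]
+L2 (α=7/8) → [877/8, 289/16, 43/2]
+L3 (α=1/2) → [973/16, 3761/32, 419/4]
+L5 (α=2/3) → [7693/48, 6651/32, 667/12]
+L6 (α=3/4) → [24685/192, 9627/128, 8047/48]
+L7 (α=1/5) → [25261/240, 3327/32, 9811/60]
→ [105, 104, 164]
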